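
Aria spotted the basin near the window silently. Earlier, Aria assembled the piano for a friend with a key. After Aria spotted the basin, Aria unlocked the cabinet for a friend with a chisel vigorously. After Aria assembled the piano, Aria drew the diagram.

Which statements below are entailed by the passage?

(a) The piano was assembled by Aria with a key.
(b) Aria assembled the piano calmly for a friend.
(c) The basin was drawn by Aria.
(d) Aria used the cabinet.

(a)

(a) Entailed — dropping 'for a friend' leaves a sub-description the original still satisfies.
(b) Not entailed — 'calmly' adds information not in the original event.
(c) Not entailed — Aria drew the diagram, not the basin; the basin belongs to the spotting event.
(d) Not entailed — the cabinet is the patient, not an instrument — Aria used a chisel.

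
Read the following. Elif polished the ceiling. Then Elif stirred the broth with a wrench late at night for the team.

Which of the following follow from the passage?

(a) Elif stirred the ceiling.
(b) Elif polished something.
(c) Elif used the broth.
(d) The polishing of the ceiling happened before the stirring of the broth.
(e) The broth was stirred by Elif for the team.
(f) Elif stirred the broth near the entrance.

(b), (d), (e)

(a) Not entailed — Elif stirred the broth, not the ceiling; the ceiling belongs to the polishing event.
(b) Entailed — generalizing the patient leaves a sub-description the original still satisfies.
(c) Not entailed — the broth is the patient, not an instrument — Elif used a wrench.
(d) Entailed — the narrative places the polishing before the stirring.
(e) Entailed — every conjunct here is already in the original stirring event.
(f) Not entailed — 'near the entrance' adds information not in the original event.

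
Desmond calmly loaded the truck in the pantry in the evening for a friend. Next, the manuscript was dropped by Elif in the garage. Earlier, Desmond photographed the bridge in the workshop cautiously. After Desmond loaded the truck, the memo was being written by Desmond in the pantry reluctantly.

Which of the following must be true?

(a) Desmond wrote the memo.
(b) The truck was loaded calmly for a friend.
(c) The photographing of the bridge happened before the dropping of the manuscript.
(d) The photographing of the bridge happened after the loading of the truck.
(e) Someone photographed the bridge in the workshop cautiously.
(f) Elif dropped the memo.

(b), (c), (e)

(a) Not entailed — 'was writing' is progressive on an accomplishment; it does not entail the completed 'wrote'.
(b) Entailed — dropping 'in the pantry', 'in the evening' and generalizing the agent leaves a sub-description the original still satisfies.
(c) Entailed — the narrative places the photographing before the dropping.
(d) Not entailed — the narrative doesn't order the loading relative to the photographing.
(e) Entailed — generalizing the agent leaves a sub-description the original still satisfies.
(f) Not entailed — Elif dropped the manuscript, not the memo; the memo belongs to the writing event.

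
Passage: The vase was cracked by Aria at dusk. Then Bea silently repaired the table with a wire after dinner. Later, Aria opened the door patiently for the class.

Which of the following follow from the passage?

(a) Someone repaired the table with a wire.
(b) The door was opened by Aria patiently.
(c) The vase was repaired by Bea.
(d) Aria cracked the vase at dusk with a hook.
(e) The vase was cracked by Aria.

(a) Entailed — dropping 'after dinner', 'silently' and generalizing the agent leaves a sub-description the original still satisfies.
(b) Entailed — this follows by dropping conjuncts from the opening event's description.
(c) Not entailed — Bea repaired the table, not the vase; the vase belongs to the cracking event.
(d) Not entailed — 'with a hook' adds information not in the original event.
(e) Entailed — this follows by dropping conjuncts from the cracking event's description.

(a), (b), (e)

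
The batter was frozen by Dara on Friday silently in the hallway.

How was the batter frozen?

'silently' marks the manner of the freezing event.

silently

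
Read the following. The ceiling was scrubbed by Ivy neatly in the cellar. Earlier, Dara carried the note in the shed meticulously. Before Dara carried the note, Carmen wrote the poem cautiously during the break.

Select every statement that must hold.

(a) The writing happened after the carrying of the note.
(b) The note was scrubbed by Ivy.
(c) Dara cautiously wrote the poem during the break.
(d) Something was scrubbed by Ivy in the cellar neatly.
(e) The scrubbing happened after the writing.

(d), (e)

(a) Not entailed — the narrative places the writing before the carrying, not after.
(b) Not entailed — Ivy scrubbed the ceiling, not the note; the note belongs to the carrying event.
(c) Not entailed — the passage has Carmen writing the poem, not Dara.
(d) Entailed — every conjunct here is already in the original scrubbing event.
(e) Entailed — the narrative places the writing before the scrubbing.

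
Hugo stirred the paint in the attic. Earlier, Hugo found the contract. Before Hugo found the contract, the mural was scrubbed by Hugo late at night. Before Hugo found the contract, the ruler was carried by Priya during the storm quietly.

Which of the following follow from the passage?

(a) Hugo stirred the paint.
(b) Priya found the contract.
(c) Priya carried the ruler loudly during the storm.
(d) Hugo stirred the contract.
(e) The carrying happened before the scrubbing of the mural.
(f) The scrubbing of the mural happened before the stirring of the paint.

(a), (f)

(a) Entailed — this follows by dropping conjuncts from the stirring event's description.
(b) Not entailed — the passage has Hugo finding the contract, not Priya.
(c) Not entailed — 'loudly' adds a manner not in (and inconsistent with) the original.
(d) Not entailed — Hugo stirred the paint, not the contract; the contract belongs to the finding event.
(e) Not entailed — the narrative doesn't order the carrying relative to the scrubbing.
(f) Entailed — the narrative places the scrubbing before the stirring.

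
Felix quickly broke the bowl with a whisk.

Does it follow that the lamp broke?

Nothing is said about any lamp; only the bowl is affected.

no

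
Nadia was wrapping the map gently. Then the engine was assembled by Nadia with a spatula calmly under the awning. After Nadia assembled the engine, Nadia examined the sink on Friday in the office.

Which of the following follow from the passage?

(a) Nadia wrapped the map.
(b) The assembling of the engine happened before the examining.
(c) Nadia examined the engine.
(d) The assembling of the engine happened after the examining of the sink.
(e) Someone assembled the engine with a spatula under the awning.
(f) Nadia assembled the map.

(a) Not entailed — 'was wrapping' is progressive on an accomplishment; it does not entail the completed 'wrapped'.
(b) Entailed — the narrative places the assembling before the examining.
(c) Not entailed — Nadia examined the sink, not the engine; the engine belongs to the assembling event.
(d) Not entailed — the narrative places the assembling before the examining, not after.
(e) Entailed — dropping 'calmly' and generalizing the agent leaves a sub-description the original still satisfies.
(f) Not entailed — Nadia assembled the engine, not the map; the map belongs to the wrapping event.

(b), (e)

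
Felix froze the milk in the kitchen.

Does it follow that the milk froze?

yes

'Felix froze the milk' is the causative; it entails the inchoative 'the milk froze'.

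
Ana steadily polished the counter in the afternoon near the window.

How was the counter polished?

'steadily' marks the manner of the polishing event.

steadily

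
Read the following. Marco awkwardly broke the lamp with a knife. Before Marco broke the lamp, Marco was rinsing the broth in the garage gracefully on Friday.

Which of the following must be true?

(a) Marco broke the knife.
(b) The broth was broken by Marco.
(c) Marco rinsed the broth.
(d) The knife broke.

(a) Not entailed — the knife is the instrument, not what was broken.
(b) Not entailed — Marco broke the lamp, not the broth; the broth belongs to the rinsing event.
(c) Entailed — 'rinse' is an activity; 'was rinsing' entails that some rinsing happened, so 'rinsed' holds.
(d) Not entailed — the lamp is what broke, not the knife.

(c)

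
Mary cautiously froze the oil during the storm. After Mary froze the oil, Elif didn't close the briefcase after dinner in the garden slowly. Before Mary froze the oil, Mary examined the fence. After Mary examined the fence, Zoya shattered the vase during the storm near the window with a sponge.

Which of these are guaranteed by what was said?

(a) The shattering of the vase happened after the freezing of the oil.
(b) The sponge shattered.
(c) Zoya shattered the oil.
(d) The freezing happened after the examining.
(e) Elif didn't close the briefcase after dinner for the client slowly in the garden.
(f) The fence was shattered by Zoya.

(a) Not entailed — the narrative doesn't order the freezing relative to the shattering.
(b) Not entailed — the vase is what shattered, not the sponge.
(c) Not entailed — Zoya shattered the vase, not the oil; the oil belongs to the freezing event.
(d) Entailed — the narrative places the examining before the freezing.
(e) Entailed — under negation, adding a further restriction is entailed: if no such closing event occurred, none occurred for the client either.
(f) Not entailed — Zoya shattered the vase, not the fence; the fence belongs to the examining event.

(d), (e)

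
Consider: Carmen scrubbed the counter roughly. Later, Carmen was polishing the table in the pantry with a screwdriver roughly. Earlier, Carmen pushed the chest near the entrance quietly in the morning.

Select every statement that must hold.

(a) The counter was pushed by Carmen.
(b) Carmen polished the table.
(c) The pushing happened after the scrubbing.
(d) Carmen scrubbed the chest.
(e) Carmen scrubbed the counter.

(a) Not entailed — Carmen pushed the chest, not the counter; the counter belongs to the scrubbing event.
(b) Entailed — 'polish' is an activity; 'was polishing' entails that some polishing happened, so 'polished' holds.
(c) Not entailed — the narrative doesn't order the scrubbing relative to the pushing.
(d) Not entailed — Carmen scrubbed the counter, not the chest; the chest belongs to the pushing event.
(e) Entailed — the original entails any weakening of itself; this just drops 'roughly'.

(b), (e)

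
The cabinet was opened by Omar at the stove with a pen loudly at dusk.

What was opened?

'the cabinet' marks the patient of the opening event.

the cabinet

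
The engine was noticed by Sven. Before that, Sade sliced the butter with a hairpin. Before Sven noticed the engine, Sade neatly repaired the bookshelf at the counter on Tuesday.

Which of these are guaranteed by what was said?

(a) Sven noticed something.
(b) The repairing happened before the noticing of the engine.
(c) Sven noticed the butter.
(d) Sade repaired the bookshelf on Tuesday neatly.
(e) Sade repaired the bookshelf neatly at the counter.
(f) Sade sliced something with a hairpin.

(a) Entailed — generalizing the patient leaves a sub-description the original still satisfies.
(b) Entailed — the narrative places the repairing before the noticing.
(c) Not entailed — Sven noticed the engine, not the butter; the butter belongs to the slicing event.
(d) Entailed — this follows by dropping conjuncts from the repairing event's description.
(e) Entailed — dropping 'on Tuesday' leaves a sub-description the original still satisfies.
(f) Entailed — this follows by dropping conjuncts from the slicing event's description.

(a), (b), (d), (e), (f)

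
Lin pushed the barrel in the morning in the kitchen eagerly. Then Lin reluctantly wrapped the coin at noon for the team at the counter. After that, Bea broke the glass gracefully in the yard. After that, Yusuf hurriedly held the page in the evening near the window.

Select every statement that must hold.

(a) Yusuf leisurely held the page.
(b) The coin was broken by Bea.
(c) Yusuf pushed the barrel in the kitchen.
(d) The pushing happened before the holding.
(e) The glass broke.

(d), (e)

(a) Not entailed — 'leisurely' adds a manner not in (and inconsistent with) the original.
(b) Not entailed — Bea broke the glass, not the coin; the coin belongs to the wrapping event.
(c) Not entailed — the passage has Lin pushing the barrel, not Yusuf.
(d) Entailed — the narrative places the pushing before the holding.
(e) Entailed — 'Bea broke the glass' is causative; it entails the inchoative 'the glass broke'.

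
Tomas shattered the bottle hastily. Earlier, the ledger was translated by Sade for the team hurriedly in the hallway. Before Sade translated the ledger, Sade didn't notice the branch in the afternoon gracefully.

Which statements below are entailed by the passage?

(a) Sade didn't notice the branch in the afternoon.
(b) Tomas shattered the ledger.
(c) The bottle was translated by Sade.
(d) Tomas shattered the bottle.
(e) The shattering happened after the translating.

(d), (e)

(a) Not entailed — dropping 'gracefully' under negation is not valid — the original leaves open that Sade noticed the branch some other way.
(b) Not entailed — Tomas shattered the bottle, not the ledger; the ledger belongs to the translating event.
(c) Not entailed — Sade translated the ledger, not the bottle; the bottle belongs to the shattering event.
(d) Entailed — every conjunct here is already in the original shattering event.
(e) Entailed — the narrative places the translating before the shattering.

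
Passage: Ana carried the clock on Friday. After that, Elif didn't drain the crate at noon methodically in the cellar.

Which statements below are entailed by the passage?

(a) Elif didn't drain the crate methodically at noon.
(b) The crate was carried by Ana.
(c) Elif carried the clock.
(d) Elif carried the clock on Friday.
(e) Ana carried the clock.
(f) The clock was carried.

(e), (f)

(a) Not entailed — dropping 'in the cellar' under negation is not valid — the original leaves open that Elif drained the crate some other way.
(b) Not entailed — Ana carried the clock, not the crate; the crate belongs to the draining event.
(c) Not entailed — the passage has Ana carrying the clock, not Elif.
(d) Not entailed — the passage has Ana carrying the clock, not Elif.
(e) Entailed — this follows by dropping conjuncts from the carrying event's description.
(f) Entailed — this follows by dropping conjuncts from the carrying event's description.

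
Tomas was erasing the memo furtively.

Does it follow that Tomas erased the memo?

'was erasing' is progressive; for an accomplishment like 'erase the memo', it doesn't entail completion.

no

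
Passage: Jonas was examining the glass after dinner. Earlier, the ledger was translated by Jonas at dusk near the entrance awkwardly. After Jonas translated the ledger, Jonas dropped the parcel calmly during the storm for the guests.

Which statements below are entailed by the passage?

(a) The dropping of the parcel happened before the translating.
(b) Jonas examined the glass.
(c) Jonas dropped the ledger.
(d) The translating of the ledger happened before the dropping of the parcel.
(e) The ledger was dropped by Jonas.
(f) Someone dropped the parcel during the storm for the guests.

(a) Not entailed — the narrative places the translating before the dropping, not after.
(b) Entailed — 'examine' is an activity; 'was examining' entails that some examining happened, so 'examined' holds.
(c) Not entailed — Jonas dropped the parcel, not the ledger; the ledger belongs to the translating event.
(d) Entailed — the narrative places the translating before the dropping.
(e) Not entailed — Jonas dropped the parcel, not the ledger; the ledger belongs to the translating event.
(f) Entailed — every conjunct here is already in the original dropping event.

(b), (d), (f)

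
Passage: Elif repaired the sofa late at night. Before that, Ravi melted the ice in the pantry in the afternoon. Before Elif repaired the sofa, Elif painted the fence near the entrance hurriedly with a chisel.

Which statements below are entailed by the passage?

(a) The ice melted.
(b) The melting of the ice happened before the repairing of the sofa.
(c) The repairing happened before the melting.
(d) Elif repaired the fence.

(a), (b)

(a) Entailed — 'Ravi melted the ice' is causative; it entails the inchoative 'the ice melted'.
(b) Entailed — the narrative places the melting before the repairing.
(c) Not entailed — the narrative places the melting before the repairing, not after.
(d) Not entailed — Elif repaired the sofa, not the fence; the fence belongs to the painting event.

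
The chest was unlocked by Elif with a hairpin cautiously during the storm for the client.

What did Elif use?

'with a hairpin' marks the instrument of the unlocking event.

a hairpin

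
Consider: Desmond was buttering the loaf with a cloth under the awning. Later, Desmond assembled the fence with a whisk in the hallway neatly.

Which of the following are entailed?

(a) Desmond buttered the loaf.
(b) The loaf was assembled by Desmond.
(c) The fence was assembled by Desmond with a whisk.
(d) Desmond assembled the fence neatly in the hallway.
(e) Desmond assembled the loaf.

(c), (d)

(a) Not entailed — 'was buttering' is progressive on an accomplishment; it does not entail the completed 'buttered'.
(b) Not entailed — Desmond assembled the fence, not the loaf; the loaf belongs to the buttering event.
(c) Entailed — the original entails any weakening of itself; this just drops 'in the hallway', 'neatly'.
(d) Entailed — dropping 'with a whisk' leaves a sub-description the original still satisfies.
(e) Not entailed — Desmond assembled the fence, not the loaf; the loaf belongs to the buttering event.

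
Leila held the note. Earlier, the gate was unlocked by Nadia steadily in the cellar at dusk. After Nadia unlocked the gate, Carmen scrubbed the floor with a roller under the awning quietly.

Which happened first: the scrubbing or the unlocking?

the unlocking

The connectives place the unlocking before the scrubbing.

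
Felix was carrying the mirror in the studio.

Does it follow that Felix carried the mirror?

yes

'carry' is atelic; if Felix was carrying the mirror, then Felix carried the mirror (for some time).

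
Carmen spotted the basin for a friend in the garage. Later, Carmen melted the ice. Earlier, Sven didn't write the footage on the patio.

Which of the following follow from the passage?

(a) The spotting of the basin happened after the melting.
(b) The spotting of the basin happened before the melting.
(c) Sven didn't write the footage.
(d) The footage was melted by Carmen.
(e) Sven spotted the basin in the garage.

(b)

(a) Not entailed — the narrative places the spotting before the melting, not after.
(b) Entailed — the narrative places the spotting before the melting.
(c) Not entailed — dropping 'on the patio' under negation is not valid — the original leaves open that Sven wrote the footage some other way.
(d) Not entailed — Carmen melted the ice, not the footage; the footage belongs to the writing event.
(e) Not entailed — the passage has Carmen spotting the basin, not Sven.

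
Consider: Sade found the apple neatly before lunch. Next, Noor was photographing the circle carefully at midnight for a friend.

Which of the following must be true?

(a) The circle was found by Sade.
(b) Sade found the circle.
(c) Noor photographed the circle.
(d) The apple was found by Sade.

(d)

(a) Not entailed — Sade found the apple, not the circle; the circle belongs to the photographing event.
(b) Not entailed — Sade found the apple, not the circle; the circle belongs to the photographing event.
(c) Not entailed — 'was photographing' is progressive on an accomplishment; it does not entail the completed 'photographed'.
(d) Entailed — dropping 'before lunch', 'neatly' leaves a sub-description the original still satisfies.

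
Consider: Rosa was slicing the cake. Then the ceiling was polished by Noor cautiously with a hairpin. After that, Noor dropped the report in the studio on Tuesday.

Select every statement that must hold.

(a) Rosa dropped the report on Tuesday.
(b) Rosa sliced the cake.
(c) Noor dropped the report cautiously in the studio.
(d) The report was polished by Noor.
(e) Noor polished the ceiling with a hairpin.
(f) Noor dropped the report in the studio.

(e), (f)

(a) Not entailed — the passage has Noor dropping the report, not Rosa.
(b) Not entailed — 'was slicing' is progressive on an accomplishment; it does not entail the completed 'sliced'.
(c) Not entailed — 'cautiously' adds information not in the original event.
(d) Not entailed — Noor polished the ceiling, not the report; the report belongs to the dropping event.
(e) Entailed — the original entails any weakening of itself; this just drops 'cautiously'.
(f) Entailed — the original entails any weakening of itself; this just drops 'on Tuesday'.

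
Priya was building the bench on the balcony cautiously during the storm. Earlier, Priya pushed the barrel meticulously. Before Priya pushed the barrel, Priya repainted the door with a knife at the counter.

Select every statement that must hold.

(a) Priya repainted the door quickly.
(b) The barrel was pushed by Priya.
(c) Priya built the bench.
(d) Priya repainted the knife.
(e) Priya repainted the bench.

(b)

(a) Not entailed — 'quickly' adds information not in the original event.
(b) Entailed — dropping 'meticulously' leaves a sub-description the original still satisfies.
(c) Not entailed — 'was building' is progressive on an accomplishment; it does not entail the completed 'built'.
(d) Not entailed — the knife is the instrument, not what was repainted.
(e) Not entailed — Priya repainted the door, not the bench; the bench belongs to the building event.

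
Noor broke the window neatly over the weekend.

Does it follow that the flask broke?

Nothing is said about any flask; only the window is affected.

no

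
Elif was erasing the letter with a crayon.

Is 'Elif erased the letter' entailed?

'was erasing' is progressive; for an accomplishment like 'erase the letter', it doesn't entail completion.

no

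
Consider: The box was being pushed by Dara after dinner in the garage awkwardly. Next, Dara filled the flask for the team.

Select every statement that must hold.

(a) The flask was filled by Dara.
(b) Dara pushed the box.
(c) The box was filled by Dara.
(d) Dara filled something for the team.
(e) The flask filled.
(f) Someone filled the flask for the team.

(a) Entailed — the original entails any weakening of itself; this just drops 'for the team'.
(b) Entailed — 'push' is an activity; 'was pushing' entails that some pushing happened, so 'pushed' holds.
(c) Not entailed — Dara filled the flask, not the box; the box belongs to the pushing event.
(d) Entailed — this follows by dropping conjuncts from the filling event's description.
(e) Entailed — 'Dara filled the flask' is causative; it entails the inchoative 'the flask filled'.
(f) Entailed — every conjunct here is already in the original filling event.

(a), (b), (d), (e), (f)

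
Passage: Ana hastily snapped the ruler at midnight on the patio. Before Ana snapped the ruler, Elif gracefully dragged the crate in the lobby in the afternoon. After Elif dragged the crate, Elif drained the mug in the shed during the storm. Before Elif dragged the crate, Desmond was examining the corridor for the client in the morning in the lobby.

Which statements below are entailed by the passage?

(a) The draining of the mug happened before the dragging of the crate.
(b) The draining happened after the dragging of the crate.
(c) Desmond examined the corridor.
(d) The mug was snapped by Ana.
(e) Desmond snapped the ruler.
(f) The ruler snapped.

(b), (c), (f)

(a) Not entailed — the narrative places the dragging before the draining, not after.
(b) Entailed — the narrative places the dragging before the draining.
(c) Entailed — 'examine' is an activity; 'was examining' entails that some examining happened, so 'examined' holds.
(d) Not entailed — Ana snapped the ruler, not the mug; the mug belongs to the draining event.
(e) Not entailed — the passage has Ana snapping the ruler, not Desmond.
(f) Entailed — 'Ana snapped the ruler' is causative; it entails the inchoative 'the ruler snapped'.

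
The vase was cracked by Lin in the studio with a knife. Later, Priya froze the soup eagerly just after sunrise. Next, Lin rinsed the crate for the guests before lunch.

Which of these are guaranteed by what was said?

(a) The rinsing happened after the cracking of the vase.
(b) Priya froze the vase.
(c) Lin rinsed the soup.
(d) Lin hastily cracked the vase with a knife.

(a)

(a) Entailed — the narrative places the cracking before the rinsing.
(b) Not entailed — Priya froze the soup, not the vase; the vase belongs to the cracking event.
(c) Not entailed — Lin rinsed the crate, not the soup; the soup belongs to the freezing event.
(d) Not entailed — 'hastily' adds information not in the original event.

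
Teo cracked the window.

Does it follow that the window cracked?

yes

'Teo cracked the window' is the causative; it entails the inchoative 'the window cracked'.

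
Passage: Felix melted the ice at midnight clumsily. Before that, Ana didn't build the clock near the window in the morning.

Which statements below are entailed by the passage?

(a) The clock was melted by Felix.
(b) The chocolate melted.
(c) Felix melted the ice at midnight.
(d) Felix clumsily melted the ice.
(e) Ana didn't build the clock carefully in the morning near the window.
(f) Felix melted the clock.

(a) Not entailed — Felix melted the ice, not the clock; the clock belongs to the building event.
(b) Not entailed — the ice is what melted, not the chocolate.
(c) Entailed — this follows by dropping conjuncts from the melting event's description.
(d) Entailed — the original entails any weakening of itself; this just drops 'at midnight'.
(e) Entailed — under negation, adding a further restriction is entailed: if no such building event occurred, none occurred carefully either.
(f) Not entailed — Felix melted the ice, not the clock; the clock belongs to the building event.

(c), (d), (e)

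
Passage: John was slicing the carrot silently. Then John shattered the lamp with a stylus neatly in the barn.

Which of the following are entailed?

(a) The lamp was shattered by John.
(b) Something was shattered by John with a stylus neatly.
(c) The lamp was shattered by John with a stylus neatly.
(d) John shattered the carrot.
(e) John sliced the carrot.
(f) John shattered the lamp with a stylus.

(a) Entailed — dropping 'with a stylus', 'in the barn', 'neatly' leaves a sub-description the original still satisfies.
(b) Entailed — the original entails any weakening of itself; this just drops 'in the barn' and generalizes the patient.
(c) Entailed — this follows by dropping conjuncts from the shattering event's description.
(d) Not entailed — John shattered the lamp, not the carrot; the carrot belongs to the slicing event.
(e) Not entailed — 'was slicing' is progressive on an accomplishment; it does not entail the completed 'sliced'.
(f) Entailed — the original entails any weakening of itself; this just drops 'in the barn', 'neatly'.

(a), (b), (c), (f)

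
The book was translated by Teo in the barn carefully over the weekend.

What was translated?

the book

'the book' marks the patient of the translating event.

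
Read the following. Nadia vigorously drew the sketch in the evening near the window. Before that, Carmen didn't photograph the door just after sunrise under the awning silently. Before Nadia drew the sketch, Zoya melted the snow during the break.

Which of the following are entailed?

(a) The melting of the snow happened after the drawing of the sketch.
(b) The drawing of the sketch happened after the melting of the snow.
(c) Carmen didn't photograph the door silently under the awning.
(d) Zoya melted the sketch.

(a) Not entailed — the narrative places the melting before the drawing, not after.
(b) Entailed — the narrative places the melting before the drawing.
(c) Not entailed — dropping 'just after sunrise' under negation is not valid — the original leaves open that Carmen photographed the door some other way.
(d) Not entailed — Zoya melted the snow, not the sketch; the sketch belongs to the drawing event.

(b)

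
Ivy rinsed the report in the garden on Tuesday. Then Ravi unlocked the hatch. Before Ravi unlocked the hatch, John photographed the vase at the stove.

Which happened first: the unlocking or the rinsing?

the rinsing

The connectives place the rinsing before the unlocking.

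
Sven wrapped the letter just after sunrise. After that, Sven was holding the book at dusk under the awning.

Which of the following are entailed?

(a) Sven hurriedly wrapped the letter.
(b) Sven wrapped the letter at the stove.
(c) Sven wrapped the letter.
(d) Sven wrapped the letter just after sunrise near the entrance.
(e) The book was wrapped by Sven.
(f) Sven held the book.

(c), (f)

(a) Not entailed — 'hurriedly' adds information not in the original event.
(b) Not entailed — 'at the stove' adds information not in the original event.
(c) Entailed — this follows by dropping conjuncts from the wrapping event's description.
(d) Not entailed — 'near the entrance' adds information not in the original event.
(e) Not entailed — Sven wrapped the letter, not the book; the book belongs to the holding event.
(f) Entailed — 'hold' is an activity; 'was holding' entails that some holding happened, so 'held' holds.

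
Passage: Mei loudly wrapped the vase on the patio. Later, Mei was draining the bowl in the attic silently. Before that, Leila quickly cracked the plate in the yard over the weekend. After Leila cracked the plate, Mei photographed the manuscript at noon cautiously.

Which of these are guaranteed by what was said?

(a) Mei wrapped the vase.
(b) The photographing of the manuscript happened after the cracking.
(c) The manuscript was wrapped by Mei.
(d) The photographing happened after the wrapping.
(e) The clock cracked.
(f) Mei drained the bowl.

(a), (b)

(a) Entailed — this follows by dropping conjuncts from the wrapping event's description.
(b) Entailed — the narrative places the cracking before the photographing.
(c) Not entailed — Mei wrapped the vase, not the manuscript; the manuscript belongs to the photographing event.
(d) Not entailed — the narrative doesn't order the wrapping relative to the photographing.
(e) Not entailed — the plate is what cracked, not the clock.
(f) Not entailed — 'was draining' is progressive on an accomplishment; it does not entail the completed 'drained'.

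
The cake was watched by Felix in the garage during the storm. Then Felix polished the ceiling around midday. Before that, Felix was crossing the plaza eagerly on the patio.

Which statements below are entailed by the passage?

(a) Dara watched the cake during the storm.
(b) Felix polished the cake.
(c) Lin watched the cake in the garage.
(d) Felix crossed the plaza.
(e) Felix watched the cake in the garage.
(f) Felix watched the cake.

(a) Not entailed — the passage has Felix watching the cake, not Dara.
(b) Not entailed — Felix polished the ceiling, not the cake; the cake belongs to the watching event.
(c) Not entailed — the passage has Felix watching the cake, not Lin.
(d) Not entailed — 'was crossing' is progressive on an accomplishment; it does not entail the completed 'crossed'.
(e) Entailed — every conjunct here is already in the original watching event.
(f) Entailed — dropping 'in the garage', 'during the storm' leaves a sub-description the original still satisfies.

(e), (f)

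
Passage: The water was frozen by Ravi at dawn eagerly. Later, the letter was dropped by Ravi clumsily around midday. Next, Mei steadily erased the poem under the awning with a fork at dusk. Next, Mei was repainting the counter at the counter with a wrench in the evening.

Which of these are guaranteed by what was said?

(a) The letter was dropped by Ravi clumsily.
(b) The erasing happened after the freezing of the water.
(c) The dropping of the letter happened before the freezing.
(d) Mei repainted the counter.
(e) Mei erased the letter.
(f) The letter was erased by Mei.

(a), (b)

(a) Entailed — dropping 'around midday' leaves a sub-description the original still satisfies.
(b) Entailed — the narrative places the freezing before the erasing.
(c) Not entailed — the narrative places the freezing before the dropping, not after.
(d) Not entailed — 'was repainting' is progressive on an accomplishment; it does not entail the completed 'repainted'.
(e) Not entailed — Mei erased the poem, not the letter; the letter belongs to the dropping event.
(f) Not entailed — Mei erased the poem, not the letter; the letter belongs to the dropping event.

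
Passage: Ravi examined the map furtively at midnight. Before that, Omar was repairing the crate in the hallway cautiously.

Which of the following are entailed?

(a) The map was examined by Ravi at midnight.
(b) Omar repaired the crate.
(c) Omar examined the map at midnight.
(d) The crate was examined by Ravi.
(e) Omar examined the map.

(a)

(a) Entailed — dropping 'furtively' leaves a sub-description the original still satisfies.
(b) Not entailed — 'was repairing' is progressive on an accomplishment; it does not entail the completed 'repaired'.
(c) Not entailed — the passage has Ravi examining the map, not Omar.
(d) Not entailed — Ravi examined the map, not the crate; the crate belongs to the repairing event.
(e) Not entailed — the passage has Ravi examining the map, not Omar.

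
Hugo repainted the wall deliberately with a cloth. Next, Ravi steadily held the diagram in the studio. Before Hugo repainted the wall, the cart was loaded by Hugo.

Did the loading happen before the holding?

The narrative orders the loading before the holding.

yes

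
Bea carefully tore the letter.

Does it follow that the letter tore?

yes

'Bea tore the letter' is the causative; it entails the inchoative 'the letter tore'.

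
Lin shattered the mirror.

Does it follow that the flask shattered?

no

Nothing is said about any flask; only the mirror is affected.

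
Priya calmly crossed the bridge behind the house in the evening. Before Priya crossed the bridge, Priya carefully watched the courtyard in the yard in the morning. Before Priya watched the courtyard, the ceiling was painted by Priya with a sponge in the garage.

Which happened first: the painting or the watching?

the painting

The connectives place the painting before the watching.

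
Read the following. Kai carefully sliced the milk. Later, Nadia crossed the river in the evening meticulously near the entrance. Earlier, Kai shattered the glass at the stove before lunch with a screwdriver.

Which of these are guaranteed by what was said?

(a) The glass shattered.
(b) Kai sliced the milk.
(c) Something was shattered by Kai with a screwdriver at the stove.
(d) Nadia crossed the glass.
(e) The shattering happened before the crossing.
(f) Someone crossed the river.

(a), (b), (c), (e), (f)

(a) Entailed — 'Kai shattered the glass' is causative; it entails the inchoative 'the glass shattered'.
(b) Entailed — dropping 'carefully' leaves a sub-description the original still satisfies.
(c) Entailed — this follows by dropping conjuncts from the shattering event's description.
(d) Not entailed — Nadia crossed the river, not the glass; the glass belongs to the shattering event.
(e) Entailed — the narrative places the shattering before the crossing.
(f) Entailed — dropping 'in the evening', 'meticulously', 'near the entrance' and generalizing the agent leaves a sub-description the original still satisfies.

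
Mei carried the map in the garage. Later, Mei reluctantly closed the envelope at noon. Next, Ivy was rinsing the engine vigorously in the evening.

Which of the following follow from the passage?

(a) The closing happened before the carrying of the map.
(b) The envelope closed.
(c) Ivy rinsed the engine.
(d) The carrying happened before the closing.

(b), (c), (d)

(a) Not entailed — the narrative places the carrying before the closing, not after.
(b) Entailed — 'Mei closed the envelope' is causative; it entails the inchoative 'the envelope closed'.
(c) Entailed — 'rinse' is an activity; 'was rinsing' entails that some rinsing happened, so 'rinsed' holds.
(d) Entailed — the narrative places the carrying before the closing.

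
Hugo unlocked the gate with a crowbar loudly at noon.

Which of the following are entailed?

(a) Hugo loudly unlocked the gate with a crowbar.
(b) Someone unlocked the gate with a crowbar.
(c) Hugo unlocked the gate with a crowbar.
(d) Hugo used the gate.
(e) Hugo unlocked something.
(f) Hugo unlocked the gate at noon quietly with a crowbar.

(a), (b), (c), (e)

(a) Entailed — the original entails any weakening of itself; this just drops 'at noon'.
(b) Entailed — the original entails any weakening of itself; this just drops 'at noon', 'loudly' and generalizes the agent.
(c) Entailed — dropping 'at noon', 'loudly' leaves a sub-description the original still satisfies.
(d) Not entailed — the gate is the patient, not an instrument — Hugo used a crowbar.
(e) Entailed — dropping 'at noon', 'loudly', 'with a crowbar' and generalizing the patient leaves a sub-description the original still satisfies.
(f) Not entailed — 'quietly' adds a manner not in (and inconsistent with) the original.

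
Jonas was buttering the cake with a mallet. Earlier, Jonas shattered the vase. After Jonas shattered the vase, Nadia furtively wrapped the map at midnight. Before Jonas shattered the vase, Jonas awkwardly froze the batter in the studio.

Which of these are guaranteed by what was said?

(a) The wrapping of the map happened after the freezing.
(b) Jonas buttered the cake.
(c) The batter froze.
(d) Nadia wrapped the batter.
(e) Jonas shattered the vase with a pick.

(a), (c)

(a) Entailed — the narrative places the freezing before the wrapping.
(b) Not entailed — 'was buttering' is progressive on an accomplishment; it does not entail the completed 'buttered'.
(c) Entailed — 'Jonas froze the batter' is causative; it entails the inchoative 'the batter froze'.
(d) Not entailed — Nadia wrapped the map, not the batter; the batter belongs to the freezing event.
(e) Not entailed — 'with a pick' adds information not in the original event.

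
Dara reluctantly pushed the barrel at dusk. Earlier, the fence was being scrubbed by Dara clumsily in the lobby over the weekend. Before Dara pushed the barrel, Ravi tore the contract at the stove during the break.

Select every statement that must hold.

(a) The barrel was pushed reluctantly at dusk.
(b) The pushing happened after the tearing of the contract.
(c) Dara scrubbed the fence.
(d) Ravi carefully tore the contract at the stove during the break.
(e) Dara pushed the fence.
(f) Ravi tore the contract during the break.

(a), (b), (c), (f)

(a) Entailed — every conjunct here is already in the original pushing event.
(b) Entailed — the narrative places the tearing before the pushing.
(c) Entailed — 'scrub' is an activity; 'was scrubbing' entails that some scrubbing happened, so 'scrubbed' holds.
(d) Not entailed — 'carefully' adds information not in the original event.
(e) Not entailed — Dara pushed the barrel, not the fence; the fence belongs to the scrubbing event.
(f) Entailed — dropping 'at the stove' leaves a sub-description the original still satisfies.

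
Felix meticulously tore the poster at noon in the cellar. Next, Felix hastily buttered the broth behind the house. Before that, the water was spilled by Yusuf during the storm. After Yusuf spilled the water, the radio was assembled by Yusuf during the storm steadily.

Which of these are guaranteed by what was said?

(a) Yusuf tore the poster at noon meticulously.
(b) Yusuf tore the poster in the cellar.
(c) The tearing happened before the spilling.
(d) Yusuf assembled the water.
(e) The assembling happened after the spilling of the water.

(a) Not entailed — the passage has Felix tearing the poster, not Yusuf.
(b) Not entailed — the passage has Felix tearing the poster, not Yusuf.
(c) Not entailed — the narrative doesn't order the tearing relative to the spilling.
(d) Not entailed — Yusuf assembled the radio, not the water; the water belongs to the spilling event.
(e) Entailed — the narrative places the spilling before the assembling.

(e)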